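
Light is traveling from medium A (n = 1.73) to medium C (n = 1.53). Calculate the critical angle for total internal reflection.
θc = arcsin(n₂/n₁) = 62.18°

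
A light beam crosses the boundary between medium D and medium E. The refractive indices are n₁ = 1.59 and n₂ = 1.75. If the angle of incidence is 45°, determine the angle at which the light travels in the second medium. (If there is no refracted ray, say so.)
sin θ₂ = (n₁/n₂)·sin θ₁ = 0.6425 → θ₂ = 39.98°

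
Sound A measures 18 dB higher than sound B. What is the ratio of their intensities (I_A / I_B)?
I_A/I_B = 10^(Δβ/10) = 63.1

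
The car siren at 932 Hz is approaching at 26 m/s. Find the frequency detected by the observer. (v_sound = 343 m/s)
f_obs = f·v/(v − v_s) = 1008 Hz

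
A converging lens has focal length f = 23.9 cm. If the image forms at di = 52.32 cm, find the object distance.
1/do = 1/f − 1/di → do = 44 cm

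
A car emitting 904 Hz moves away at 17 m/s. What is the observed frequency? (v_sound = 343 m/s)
f_obs = f·v/(v + v_s) = 861.3 Hz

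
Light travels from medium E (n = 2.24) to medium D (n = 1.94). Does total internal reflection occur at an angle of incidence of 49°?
θc = arcsin(n₂/n₁) = 60.01°; 49° < θc, so no — the ray refracts.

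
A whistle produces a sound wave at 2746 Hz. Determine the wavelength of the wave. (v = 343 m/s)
λ = v/f = 0.1249 m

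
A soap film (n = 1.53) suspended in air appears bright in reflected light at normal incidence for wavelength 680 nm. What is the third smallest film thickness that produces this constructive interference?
2nt = (m − ½)λ with m = 3 → t = (m − ½)λ/(2n) = 555.6 nm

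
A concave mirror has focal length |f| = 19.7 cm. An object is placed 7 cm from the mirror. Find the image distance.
f = +19.7 cm (concave); 1/di = 1/f − 1/do → di = -10.86 cm (virtual image, behind mirror)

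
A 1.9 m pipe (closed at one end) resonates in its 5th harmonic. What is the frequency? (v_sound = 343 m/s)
fₙ = nv/(4L) = 225.7 Hz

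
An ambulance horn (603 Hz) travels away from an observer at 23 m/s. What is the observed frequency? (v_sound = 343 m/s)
f_obs = f·v/(v + v_s) = 565.1 Hz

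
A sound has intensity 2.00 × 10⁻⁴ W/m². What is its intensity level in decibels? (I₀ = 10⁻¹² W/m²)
β = 10·log₁₀(I/I₀) = 83.01 dB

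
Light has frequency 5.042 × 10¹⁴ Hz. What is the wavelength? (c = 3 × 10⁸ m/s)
λ = c/f = 595 nm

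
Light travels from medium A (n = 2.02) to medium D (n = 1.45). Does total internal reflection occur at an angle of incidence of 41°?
θc = arcsin(n₂/n₁) = 45.87°; 41° < θc, so no — the ray refracts.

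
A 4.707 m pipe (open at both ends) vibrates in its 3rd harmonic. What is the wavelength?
λₙ = 2L/n = 3.138 m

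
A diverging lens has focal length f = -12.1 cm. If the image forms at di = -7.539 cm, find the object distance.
1/do = 1/f − 1/di → do = 20 cm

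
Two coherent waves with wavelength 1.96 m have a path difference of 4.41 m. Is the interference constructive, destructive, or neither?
neither (partial) — path difference = 2.25λ, neither a whole number of wavelengths nor an odd multiple of λ/2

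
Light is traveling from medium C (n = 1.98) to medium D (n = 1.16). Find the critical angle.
θc = arcsin(n₂/n₁) = 35.86°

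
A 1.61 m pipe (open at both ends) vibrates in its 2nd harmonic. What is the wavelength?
λₙ = 2L/n = 1.61 m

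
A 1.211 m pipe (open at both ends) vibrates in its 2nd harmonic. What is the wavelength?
λₙ = 2L/n = 1.211 m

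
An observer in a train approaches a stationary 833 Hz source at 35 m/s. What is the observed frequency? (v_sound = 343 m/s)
f_obs = f·(v + v_o)/v = 918 Hz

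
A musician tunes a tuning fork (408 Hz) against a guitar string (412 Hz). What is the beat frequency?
4 Hz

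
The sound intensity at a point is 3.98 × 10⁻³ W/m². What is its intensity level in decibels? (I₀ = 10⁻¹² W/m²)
β = 10·log₁₀(I/I₀) = 96 dB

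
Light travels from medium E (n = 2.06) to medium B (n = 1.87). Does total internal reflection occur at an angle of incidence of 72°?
θc = arcsin(n₂/n₁) = 65.2°; 72° > θc, so yes — total internal reflection.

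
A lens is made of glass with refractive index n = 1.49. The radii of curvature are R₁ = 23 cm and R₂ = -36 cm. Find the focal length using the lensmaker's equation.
1/f = (n − 1)(1/R₁ − 1/R₂) → f = 28.64 cm (converging lens)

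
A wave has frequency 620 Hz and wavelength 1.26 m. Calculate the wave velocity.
v = fλ = 781.2 m/s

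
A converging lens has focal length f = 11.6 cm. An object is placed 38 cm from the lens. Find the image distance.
1/di = 1/f − 1/do → di = 16.7 cm (real image)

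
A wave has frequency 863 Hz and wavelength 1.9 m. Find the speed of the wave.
v = fλ = 1640 m/s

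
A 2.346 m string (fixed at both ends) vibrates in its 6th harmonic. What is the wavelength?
λₙ = 2L/n = 0.782 m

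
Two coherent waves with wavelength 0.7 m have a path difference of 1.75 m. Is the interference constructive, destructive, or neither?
destructive — path difference = 2.5λ, an odd multiple of λ/2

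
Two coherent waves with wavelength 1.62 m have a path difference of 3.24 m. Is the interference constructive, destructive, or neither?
constructive — path difference = 2λ, a whole number of wavelengths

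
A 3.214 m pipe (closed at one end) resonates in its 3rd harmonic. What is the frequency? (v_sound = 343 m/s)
fₙ = nv/(4L) = 80.04 Hz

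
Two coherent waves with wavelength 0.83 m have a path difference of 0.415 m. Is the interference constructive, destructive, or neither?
destructive — path difference = 0.5λ, an odd multiple of λ/2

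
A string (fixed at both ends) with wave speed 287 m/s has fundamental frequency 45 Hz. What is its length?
L = v/(2f₁) = 3.189 m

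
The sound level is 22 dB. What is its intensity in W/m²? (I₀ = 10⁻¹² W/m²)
I = I₀·10^(β/10) = 1.58 × 10⁻¹⁰ W/m²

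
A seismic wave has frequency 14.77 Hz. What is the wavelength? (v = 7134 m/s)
λ = v/f = 483 m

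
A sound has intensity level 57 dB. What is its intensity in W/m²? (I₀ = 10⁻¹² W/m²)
I = I₀·10^(β/10) = 5.01 × 10⁻⁷ W/m²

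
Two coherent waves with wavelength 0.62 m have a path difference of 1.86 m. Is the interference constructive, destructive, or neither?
constructive — path difference = 3λ, a whole number of wavelengths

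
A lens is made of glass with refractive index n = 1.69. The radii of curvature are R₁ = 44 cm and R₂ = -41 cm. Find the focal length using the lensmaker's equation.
1/f = (n − 1)(1/R₁ − 1/R₂) → f = 30.76 cm (converging lens)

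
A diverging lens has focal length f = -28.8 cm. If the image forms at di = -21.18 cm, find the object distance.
1/do = 1/f − 1/di → do = 80.05 cm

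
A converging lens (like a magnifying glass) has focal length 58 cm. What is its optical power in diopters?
P = 1/f = 1.724 D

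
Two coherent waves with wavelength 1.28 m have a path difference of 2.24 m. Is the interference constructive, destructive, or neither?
neither (partial) — path difference = 1.75λ, neither a whole number of wavelengths nor an odd multiple of λ/2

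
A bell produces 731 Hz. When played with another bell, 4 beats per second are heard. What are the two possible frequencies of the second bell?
f₂ = 731 ± 4 Hz → 735 Hz or 727 Hz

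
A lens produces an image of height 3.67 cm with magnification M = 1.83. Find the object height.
ho = |hi|/|M| = 2.005 cm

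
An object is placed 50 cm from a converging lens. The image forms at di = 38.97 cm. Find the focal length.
1/f = 1/do + 1/di → f = 21.9 cm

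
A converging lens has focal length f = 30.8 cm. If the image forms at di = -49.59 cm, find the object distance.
1/do = 1/f − 1/di → do = 19 cm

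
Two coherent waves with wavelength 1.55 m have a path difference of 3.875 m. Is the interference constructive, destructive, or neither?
destructive — path difference = 2.5λ, an odd multiple of λ/2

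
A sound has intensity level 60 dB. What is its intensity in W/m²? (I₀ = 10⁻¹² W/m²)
I = I₀·10^(β/10) = 1.00 × 10⁻⁶ W/m²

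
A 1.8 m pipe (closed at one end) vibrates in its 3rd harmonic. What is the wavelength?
λₙ = 4L/n = 2.4 m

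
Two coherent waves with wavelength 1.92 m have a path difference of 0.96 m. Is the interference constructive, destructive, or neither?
destructive — path difference = 0.5λ, an odd multiple of λ/2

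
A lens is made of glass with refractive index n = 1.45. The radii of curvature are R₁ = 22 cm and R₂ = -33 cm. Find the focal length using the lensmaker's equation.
1/f = (n − 1)(1/R₁ − 1/R₂) → f = 29.33 cm (converging lens)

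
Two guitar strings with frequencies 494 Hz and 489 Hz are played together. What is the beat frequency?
5 Hz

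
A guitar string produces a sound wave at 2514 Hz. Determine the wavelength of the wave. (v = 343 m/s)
λ = v/f = 0.1364 m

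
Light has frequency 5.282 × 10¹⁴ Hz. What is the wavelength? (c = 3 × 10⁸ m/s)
λ = c/f = 568 nm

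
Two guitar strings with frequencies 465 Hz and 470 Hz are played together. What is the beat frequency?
5 Hz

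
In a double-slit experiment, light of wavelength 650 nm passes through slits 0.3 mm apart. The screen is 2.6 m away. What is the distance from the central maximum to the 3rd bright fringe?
y = mλL/d = 16.9 mm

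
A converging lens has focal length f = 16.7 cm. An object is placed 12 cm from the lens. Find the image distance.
1/di = 1/f − 1/do → di = -42.64 cm (virtual image)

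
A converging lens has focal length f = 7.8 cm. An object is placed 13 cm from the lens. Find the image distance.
1/di = 1/f − 1/do → di = 19.5 cm (real image)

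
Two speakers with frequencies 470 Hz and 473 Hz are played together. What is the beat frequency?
3 Hz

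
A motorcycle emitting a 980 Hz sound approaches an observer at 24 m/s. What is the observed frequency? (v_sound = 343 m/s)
f_obs = f·v/(v − v_s) = 1054 Hz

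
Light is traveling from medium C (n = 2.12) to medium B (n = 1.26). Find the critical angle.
θc = arcsin(n₂/n₁) = 36.47°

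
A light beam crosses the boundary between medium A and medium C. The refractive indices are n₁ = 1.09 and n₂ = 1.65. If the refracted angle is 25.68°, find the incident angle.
sin θ₁ = (n₂/n₁)·sin θ₂ → θ₁ = 40.99°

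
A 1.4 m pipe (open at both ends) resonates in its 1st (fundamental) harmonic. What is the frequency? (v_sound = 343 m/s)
fₙ = nv/(2L) = 122.5 Hz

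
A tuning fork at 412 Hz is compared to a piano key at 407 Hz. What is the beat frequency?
5 Hz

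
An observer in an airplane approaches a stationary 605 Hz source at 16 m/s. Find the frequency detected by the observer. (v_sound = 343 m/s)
f_obs = f·(v + v_o)/v = 633.2 Hz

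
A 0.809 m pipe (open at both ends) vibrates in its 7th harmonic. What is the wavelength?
λₙ = 2L/n = 0.2311 m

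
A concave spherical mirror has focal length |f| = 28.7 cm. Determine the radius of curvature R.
R = 2|f| = 57.4 cm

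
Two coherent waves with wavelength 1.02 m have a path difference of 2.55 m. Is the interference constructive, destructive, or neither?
destructive — path difference = 2.5λ, an odd multiple of λ/2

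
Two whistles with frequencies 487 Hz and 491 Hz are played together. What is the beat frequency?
4 Hz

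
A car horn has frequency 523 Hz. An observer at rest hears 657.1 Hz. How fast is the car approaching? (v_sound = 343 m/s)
v_s = v·(1 − f/f_obs) = 70 m/s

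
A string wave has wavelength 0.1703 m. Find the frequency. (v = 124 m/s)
f = v/λ = 728.1 Hz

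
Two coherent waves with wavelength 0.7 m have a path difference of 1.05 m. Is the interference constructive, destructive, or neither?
destructive — path difference = 1.5λ, an odd multiple of λ/2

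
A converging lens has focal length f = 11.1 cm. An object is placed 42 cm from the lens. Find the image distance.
1/di = 1/f − 1/do → di = 15.09 cm (real image)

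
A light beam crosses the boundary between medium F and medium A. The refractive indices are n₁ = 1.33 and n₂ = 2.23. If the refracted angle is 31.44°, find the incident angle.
sin θ₁ = (n₂/n₁)·sin θ₂ → θ₁ = 60.99°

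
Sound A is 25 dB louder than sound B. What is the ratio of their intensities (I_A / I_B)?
I_A/I_B = 10^(Δβ/10) = 316.2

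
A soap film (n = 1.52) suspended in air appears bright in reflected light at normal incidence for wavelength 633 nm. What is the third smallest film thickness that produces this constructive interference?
2nt = (m − ½)λ with m = 3 → t = (m − ½)λ/(2n) = 520.6 nm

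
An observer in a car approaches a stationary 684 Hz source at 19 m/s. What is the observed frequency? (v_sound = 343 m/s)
f_obs = f·(v + v_o)/v = 721.9 Hz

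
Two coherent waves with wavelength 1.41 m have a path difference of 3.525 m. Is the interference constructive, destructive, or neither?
destructive — path difference = 2.5λ, an odd multiple of λ/2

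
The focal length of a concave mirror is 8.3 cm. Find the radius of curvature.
R = 2|f| = 16.6 cm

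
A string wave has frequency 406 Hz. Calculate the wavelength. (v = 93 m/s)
λ = v/f = 0.2291 m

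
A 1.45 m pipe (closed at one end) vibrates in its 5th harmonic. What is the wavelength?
λₙ = 4L/n = 1.16 m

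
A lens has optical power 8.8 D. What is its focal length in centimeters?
f = 1/P = 11.36 cm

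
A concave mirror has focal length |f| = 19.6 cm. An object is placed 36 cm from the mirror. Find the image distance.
f = +19.6 cm (concave); 1/di = 1/f − 1/do → di = 43.02 cm (real image, in front of mirror)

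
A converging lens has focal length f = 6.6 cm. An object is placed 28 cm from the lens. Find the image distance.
1/di = 1/f − 1/do → di = 8.636 cm (real image)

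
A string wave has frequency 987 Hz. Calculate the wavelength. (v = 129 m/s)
λ = v/f = 0.1307 m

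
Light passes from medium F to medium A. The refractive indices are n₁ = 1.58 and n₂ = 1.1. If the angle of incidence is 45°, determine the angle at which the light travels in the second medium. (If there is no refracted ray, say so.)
sin θ₂ = (n₁/n₂)·sin θ₁ = 1.016 > 1, so there is no refracted ray — the light undergoes total internal reflection.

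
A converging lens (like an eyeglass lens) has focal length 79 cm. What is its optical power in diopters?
P = 1/f = 1.266 D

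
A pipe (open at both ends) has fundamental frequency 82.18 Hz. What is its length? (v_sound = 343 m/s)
L = v/(2f₁) = 2.087 m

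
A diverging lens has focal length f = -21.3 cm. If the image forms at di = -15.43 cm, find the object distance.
1/do = 1/f − 1/di → do = 55.99 cm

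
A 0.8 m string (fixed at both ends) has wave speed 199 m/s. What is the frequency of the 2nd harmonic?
fₙ = nv/(2L) = 248.8 Hz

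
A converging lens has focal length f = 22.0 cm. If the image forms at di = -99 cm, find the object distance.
1/do = 1/f − 1/di → do = 18 cm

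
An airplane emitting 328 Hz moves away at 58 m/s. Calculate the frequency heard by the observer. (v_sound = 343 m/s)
f_obs = f·v/(v + v_s) = 280.6 Hz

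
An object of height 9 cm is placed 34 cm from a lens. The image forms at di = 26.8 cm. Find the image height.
hi = (-di/do) × ho = -7.094 cm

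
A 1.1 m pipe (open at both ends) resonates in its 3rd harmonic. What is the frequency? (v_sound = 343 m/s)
fₙ = nv/(2L) = 467.7 Hz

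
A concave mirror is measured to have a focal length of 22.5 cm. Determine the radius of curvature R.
R = 2|f| = 45 cm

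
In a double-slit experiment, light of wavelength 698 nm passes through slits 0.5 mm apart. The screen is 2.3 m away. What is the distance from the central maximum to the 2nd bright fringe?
y = mλL/d = 6.422 mm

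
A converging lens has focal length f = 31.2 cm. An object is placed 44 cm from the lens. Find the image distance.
1/di = 1/f − 1/do → di = 107.2 cm (real image)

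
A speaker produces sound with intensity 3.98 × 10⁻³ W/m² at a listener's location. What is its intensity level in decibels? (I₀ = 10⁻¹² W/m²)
β = 10·log₁₀(I/I₀) = 96 dB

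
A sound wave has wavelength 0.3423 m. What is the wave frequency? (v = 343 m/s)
f = v/λ = 1002 Hz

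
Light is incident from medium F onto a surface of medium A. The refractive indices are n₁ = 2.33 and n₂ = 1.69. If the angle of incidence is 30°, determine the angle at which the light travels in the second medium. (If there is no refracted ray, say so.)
sin θ₂ = (n₁/n₂)·sin θ₁ = 0.6893 → θ₂ = 43.58°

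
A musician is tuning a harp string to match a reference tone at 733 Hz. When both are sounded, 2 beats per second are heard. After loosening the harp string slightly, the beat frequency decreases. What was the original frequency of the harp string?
735 Hz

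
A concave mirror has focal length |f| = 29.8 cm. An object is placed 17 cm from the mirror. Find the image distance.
f = +29.8 cm (concave); 1/di = 1/f − 1/do → di = -39.58 cm (virtual image, behind mirror)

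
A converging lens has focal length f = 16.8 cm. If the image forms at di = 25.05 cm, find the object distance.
1/do = 1/f − 1/di → do = 51.01 cm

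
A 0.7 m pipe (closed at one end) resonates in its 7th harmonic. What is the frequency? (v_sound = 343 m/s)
fₙ = nv/(4L) = 857.5 Hz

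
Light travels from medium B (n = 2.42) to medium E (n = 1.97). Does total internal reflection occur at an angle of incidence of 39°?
θc = arcsin(n₂/n₁) = 54.49°; 39° < θc, so no — the ray refracts.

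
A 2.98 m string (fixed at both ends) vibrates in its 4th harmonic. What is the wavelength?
λₙ = 2L/n = 1.49 m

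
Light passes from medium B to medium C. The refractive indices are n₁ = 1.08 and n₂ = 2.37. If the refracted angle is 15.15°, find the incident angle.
sin θ₁ = (n₂/n₁)·sin θ₂ → θ₁ = 35°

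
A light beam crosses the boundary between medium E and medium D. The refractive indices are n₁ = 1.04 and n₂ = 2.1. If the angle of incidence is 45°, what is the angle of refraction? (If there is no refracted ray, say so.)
sin θ₂ = (n₁/n₂)·sin θ₁ = 0.3502 → θ₂ = 20.5°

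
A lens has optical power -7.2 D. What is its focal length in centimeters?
f = 1/P = -13.89 cm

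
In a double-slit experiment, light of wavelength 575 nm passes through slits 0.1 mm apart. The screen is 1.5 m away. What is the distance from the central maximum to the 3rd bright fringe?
y = mλL/d = 25.88 mm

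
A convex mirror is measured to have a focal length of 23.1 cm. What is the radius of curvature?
R = 2|f| = 46.2 cm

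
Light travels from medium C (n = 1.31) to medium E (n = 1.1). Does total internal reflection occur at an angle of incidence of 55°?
θc = arcsin(n₂/n₁) = 57.11°; 55° < θc, so no — the ray refracts.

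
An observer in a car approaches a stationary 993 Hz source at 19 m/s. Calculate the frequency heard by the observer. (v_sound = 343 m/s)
f_obs = f·(v + v_o)/v = 1048 Hz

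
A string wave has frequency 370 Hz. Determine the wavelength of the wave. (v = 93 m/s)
λ = v/f = 0.2514 m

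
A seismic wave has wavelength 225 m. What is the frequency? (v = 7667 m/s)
f = v/λ = 34.08 Hz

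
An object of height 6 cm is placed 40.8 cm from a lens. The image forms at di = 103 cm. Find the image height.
hi = (-di/do) × ho = -15.15 cm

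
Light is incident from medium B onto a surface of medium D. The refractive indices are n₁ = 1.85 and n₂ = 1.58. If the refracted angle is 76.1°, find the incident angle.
sin θ₁ = (n₂/n₁)·sin θ₂ → θ₁ = 56°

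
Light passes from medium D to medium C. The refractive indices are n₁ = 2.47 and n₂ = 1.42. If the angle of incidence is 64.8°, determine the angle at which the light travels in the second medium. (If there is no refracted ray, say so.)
sin θ₂ = (n₁/n₂)·sin θ₁ = 1.574 > 1, so there is no refracted ray — the light undergoes total internal reflection.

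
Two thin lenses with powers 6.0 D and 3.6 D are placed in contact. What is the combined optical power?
P_total = P₁ + P₂ = 9.6 D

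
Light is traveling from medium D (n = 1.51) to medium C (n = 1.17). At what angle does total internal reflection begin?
θc = arcsin(n₂/n₁) = 50.79°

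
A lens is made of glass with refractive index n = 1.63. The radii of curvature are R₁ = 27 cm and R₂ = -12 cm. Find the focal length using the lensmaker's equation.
1/f = (n − 1)(1/R₁ − 1/R₂) → f = 13.19 cm (converging lens)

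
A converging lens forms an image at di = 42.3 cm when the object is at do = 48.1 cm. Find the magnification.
M = −di/do = -0.8794 (inverted image)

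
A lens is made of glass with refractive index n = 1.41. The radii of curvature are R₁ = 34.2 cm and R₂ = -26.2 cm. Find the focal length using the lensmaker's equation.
1/f = (n − 1)(1/R₁ − 1/R₂) → f = 36.18 cm (converging lens)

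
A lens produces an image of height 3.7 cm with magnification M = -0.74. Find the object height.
ho = |hi|/|M| = 5 cm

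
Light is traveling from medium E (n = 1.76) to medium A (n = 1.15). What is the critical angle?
θc = arcsin(n₂/n₁) = 40.8°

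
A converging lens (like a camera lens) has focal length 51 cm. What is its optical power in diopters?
P = 1/f = 1.961 D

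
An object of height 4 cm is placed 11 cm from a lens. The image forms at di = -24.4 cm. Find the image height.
hi = (-di/do) × ho = 8.873 cm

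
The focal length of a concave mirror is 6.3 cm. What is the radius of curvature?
R = 2|f| = 12.6 cm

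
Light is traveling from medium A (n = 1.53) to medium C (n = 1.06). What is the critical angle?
θc = arcsin(n₂/n₁) = 43.85°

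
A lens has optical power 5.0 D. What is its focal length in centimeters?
f = 1/P = 20 cm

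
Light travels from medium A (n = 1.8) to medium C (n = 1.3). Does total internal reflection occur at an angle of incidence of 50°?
θc = arcsin(n₂/n₁) = 46.24°; 50° > θc, so yes — total internal reflection.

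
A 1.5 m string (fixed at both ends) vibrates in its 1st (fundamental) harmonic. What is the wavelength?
λₙ = 2L/n = 3 m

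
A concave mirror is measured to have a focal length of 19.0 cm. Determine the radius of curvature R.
R = 2|f| = 38 cm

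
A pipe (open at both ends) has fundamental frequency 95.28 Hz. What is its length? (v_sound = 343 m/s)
L = v/(2f₁) = 1.8 m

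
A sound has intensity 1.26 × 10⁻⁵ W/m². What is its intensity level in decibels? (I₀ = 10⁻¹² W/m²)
β = 10·log₁₀(I/I₀) = 71 dB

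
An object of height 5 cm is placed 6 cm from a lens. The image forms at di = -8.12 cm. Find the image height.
hi = (-di/do) × ho = 6.767 cm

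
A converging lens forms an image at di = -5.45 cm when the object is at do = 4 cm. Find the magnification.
M = −di/do = 1.363 (upright image)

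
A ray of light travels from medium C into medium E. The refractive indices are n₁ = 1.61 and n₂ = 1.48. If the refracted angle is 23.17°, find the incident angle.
sin θ₁ = (n₂/n₁)·sin θ₂ → θ₁ = 21.2°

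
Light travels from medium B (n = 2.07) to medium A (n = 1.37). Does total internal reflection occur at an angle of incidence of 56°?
θc = arcsin(n₂/n₁) = 41.44°; 56° > θc, so yes — total internal reflection.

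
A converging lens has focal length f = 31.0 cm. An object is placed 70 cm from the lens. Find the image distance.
1/di = 1/f − 1/do → di = 55.64 cm (real image)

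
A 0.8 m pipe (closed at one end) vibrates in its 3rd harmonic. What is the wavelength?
λₙ = 4L/n = 1.067 m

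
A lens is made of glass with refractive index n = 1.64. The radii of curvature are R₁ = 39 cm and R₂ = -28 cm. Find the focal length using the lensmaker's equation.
1/f = (n − 1)(1/R₁ − 1/R₂) → f = 25.47 cm (converging lens)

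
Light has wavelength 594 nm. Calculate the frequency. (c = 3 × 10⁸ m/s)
f = c/λ = 5.051 × 10¹⁴ Hz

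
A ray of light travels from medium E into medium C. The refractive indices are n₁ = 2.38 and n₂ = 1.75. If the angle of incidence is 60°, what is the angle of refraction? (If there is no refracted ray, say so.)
sin θ₂ = (n₁/n₂)·sin θ₁ = 1.178 > 1, so there is no refracted ray — the light undergoes total internal reflection.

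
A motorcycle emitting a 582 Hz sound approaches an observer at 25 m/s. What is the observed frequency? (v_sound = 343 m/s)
f_obs = f·v/(v − v_s) = 627.8 Hz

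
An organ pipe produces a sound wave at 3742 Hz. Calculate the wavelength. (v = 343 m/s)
λ = v/f = 0.09166 m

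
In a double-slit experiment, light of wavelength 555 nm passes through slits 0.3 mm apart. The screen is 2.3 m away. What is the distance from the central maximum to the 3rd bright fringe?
y = mλL/d = 12.77 mm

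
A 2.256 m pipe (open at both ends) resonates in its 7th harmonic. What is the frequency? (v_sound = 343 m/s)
fₙ = nv/(2L) = 532.1 Hz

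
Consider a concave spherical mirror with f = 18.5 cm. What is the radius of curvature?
R = 2|f| = 37 cm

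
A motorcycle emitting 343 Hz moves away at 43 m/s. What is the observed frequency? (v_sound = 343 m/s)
f_obs = f·v/(v + v_s) = 304.8 Hz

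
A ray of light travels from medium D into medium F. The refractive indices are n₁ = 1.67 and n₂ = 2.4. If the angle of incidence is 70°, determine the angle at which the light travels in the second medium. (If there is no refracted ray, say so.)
sin θ₂ = (n₁/n₂)·sin θ₁ = 0.6539 → θ₂ = 40.83°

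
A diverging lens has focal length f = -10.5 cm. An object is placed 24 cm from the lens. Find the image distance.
1/di = 1/f − 1/do → di = -7.304 cm (virtual image)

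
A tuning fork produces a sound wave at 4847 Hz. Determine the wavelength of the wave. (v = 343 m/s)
λ = v/f = 0.07077 m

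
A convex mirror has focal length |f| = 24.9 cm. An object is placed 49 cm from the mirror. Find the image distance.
f = −24.9 cm (convex); 1/di = 1/f − 1/do → di = -16.51 cm (virtual image, behind mirror)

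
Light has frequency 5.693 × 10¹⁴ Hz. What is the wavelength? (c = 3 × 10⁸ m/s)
λ = c/f = 527 nm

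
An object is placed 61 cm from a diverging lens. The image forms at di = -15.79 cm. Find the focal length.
1/f = 1/do + 1/di → f = -21.3 cm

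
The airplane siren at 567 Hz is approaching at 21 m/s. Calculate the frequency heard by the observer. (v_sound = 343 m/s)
f_obs = f·v/(v − v_s) = 604 Hz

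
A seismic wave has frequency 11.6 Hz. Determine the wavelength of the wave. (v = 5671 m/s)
λ = v/f = 488.9 m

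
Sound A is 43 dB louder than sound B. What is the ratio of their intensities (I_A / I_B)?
I_A/I_B = 10^(Δβ/10) = 19950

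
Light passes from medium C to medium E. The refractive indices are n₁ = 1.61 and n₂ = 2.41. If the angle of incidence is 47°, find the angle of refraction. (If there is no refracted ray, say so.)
sin θ₂ = (n₁/n₂)·sin θ₁ = 0.4886 → θ₂ = 29.25°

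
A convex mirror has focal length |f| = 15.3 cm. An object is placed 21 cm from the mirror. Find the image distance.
f = −15.3 cm (convex); 1/di = 1/f − 1/do → di = -8.851 cm (virtual image, behind mirror)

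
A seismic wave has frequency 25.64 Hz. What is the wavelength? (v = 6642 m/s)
λ = v/f = 259 m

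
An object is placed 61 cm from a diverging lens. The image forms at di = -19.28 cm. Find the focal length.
1/f = 1/do + 1/di → f = -28.19 cm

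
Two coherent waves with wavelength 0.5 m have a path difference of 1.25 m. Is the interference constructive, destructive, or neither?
destructive — path difference = 2.5λ, an odd multiple of λ/2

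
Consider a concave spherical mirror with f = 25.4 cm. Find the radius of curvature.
R = 2|f| = 50.8 cm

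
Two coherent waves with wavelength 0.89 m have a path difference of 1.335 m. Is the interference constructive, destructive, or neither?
destructive — path difference = 1.5λ, an odd multiple of λ/2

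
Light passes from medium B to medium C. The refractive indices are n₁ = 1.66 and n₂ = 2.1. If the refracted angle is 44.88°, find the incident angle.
sin θ₁ = (n₂/n₁)·sin θ₂ → θ₁ = 63.21°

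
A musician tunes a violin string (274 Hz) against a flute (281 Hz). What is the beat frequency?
7 Hz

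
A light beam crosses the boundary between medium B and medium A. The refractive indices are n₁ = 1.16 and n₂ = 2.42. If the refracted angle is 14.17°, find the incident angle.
sin θ₁ = (n₂/n₁)·sin θ₂ → θ₁ = 30.71°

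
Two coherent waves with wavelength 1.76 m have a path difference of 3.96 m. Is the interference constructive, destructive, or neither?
neither (partial) — path difference = 2.25λ, neither a whole number of wavelengths nor an odd multiple of λ/2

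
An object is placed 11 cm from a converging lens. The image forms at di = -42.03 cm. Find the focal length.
1/f = 1/do + 1/di → f = 14.9 cm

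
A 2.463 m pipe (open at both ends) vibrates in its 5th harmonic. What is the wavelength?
λₙ = 2L/n = 0.9852 m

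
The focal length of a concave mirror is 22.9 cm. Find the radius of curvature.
R = 2|f| = 45.8 cm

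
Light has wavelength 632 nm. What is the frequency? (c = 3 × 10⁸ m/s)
f = c/λ = 4.747 × 10¹⁴ Hz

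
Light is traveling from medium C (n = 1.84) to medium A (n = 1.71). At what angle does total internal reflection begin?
θc = arcsin(n₂/n₁) = 68.33°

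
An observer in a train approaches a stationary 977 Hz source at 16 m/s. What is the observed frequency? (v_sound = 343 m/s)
f_obs = f·(v + v_o)/v = 1023 Hz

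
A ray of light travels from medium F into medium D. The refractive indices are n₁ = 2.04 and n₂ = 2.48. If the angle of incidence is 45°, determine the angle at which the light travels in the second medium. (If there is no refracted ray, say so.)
sin θ₂ = (n₁/n₂)·sin θ₁ = 0.5817 → θ₂ = 35.57°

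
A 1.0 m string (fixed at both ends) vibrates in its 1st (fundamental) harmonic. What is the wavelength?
λₙ = 2L/n = 2 m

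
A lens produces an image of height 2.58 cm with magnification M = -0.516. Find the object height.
ho = |hi|/|M| = 5 cm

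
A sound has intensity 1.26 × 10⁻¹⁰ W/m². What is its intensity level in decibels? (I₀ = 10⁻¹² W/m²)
β = 10·log₁₀(I/I₀) = 21 dB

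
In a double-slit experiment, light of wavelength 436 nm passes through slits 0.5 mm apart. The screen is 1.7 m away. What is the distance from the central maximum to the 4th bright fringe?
y = mλL/d = 5.93 mm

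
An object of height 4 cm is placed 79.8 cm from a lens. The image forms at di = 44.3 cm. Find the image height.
hi = (-di/do) × ho = -2.221 cm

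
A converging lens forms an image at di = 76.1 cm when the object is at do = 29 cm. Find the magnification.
M = −di/do = -2.624 (inverted image)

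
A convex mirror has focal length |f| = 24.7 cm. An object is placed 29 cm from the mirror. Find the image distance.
f = −24.7 cm (convex); 1/di = 1/f − 1/do → di = -13.34 cm (virtual image, behind mirror)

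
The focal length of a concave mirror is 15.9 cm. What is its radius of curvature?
R = 2|f| = 31.8 cm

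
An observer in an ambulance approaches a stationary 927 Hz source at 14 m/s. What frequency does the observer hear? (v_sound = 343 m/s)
f_obs = f·(v + v_o)/v = 964.8 Hz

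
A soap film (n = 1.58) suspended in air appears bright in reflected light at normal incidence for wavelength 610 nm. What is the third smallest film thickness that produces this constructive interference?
2nt = (m − ½)λ with m = 3 → t = (m − ½)λ/(2n) = 482.6 nm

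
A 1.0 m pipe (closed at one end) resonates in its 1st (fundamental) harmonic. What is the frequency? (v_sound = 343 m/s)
fₙ = nv/(4L) = 85.75 Hz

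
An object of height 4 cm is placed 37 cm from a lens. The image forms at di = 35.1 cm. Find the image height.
hi = (-di/do) × ho = -3.795 cm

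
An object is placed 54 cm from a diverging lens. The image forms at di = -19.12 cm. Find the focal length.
1/f = 1/do + 1/di → f = -29.6 cm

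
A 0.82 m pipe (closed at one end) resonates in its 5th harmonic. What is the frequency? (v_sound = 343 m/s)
fₙ = nv/(4L) = 522.9 Hz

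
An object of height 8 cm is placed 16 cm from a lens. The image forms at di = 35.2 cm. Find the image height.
hi = (-di/do) × ho = -17.6 cm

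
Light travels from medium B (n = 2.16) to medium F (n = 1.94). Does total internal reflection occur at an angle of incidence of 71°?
θc = arcsin(n₂/n₁) = 63.92°; 71° > θc, so yes — total internal reflection.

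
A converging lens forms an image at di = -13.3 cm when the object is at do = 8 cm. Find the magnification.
M = −di/do = 1.663 (upright image)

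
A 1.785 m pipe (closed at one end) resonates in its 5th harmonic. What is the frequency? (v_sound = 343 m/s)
fₙ = nv/(4L) = 240.2 Hz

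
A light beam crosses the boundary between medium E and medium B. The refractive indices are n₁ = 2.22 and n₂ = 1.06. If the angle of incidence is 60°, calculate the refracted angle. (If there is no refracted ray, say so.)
sin θ₂ = (n₁/n₂)·sin θ₁ = 1.814 > 1, so there is no refracted ray — the light undergoes total internal reflection.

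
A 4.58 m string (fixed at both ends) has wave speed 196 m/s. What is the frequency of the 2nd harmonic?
fₙ = nv/(2L) = 42.79 Hz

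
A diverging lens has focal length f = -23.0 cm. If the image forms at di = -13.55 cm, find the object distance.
1/do = 1/f − 1/di → do = 32.98 cm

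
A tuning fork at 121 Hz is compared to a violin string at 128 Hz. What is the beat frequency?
7 Hz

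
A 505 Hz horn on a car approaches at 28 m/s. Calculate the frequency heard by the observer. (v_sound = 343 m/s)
f_obs = f·v/(v − v_s) = 549.9 Hz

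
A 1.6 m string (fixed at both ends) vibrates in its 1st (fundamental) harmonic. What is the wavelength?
λₙ = 2L/n = 3.2 m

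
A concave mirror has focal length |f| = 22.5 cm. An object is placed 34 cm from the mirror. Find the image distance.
f = +22.5 cm (concave); 1/di = 1/f − 1/do → di = 66.52 cm (real image, in front of mirror)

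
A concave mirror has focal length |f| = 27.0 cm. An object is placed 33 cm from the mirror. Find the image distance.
f = +27.0 cm (concave); 1/di = 1/f − 1/do → di = 148.5 cm (real image, in front of mirror)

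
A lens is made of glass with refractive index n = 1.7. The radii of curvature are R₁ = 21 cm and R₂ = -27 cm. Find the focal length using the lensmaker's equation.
1/f = (n − 1)(1/R₁ − 1/R₂) → f = 16.88 cm (converging lens)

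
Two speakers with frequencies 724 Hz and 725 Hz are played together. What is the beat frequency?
1 Hz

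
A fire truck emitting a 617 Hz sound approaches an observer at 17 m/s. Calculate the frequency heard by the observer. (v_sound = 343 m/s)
f_obs = f·v/(v − v_s) = 649.2 Hz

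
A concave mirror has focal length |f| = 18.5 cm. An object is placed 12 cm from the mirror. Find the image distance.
f = +18.5 cm (concave); 1/di = 1/f − 1/do → di = -34.15 cm (virtual image, behind mirror)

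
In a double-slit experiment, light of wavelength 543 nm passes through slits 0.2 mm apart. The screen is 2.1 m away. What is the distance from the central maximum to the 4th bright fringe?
y = mλL/d = 22.81 mm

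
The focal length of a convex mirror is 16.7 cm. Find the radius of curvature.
R = 2|f| = 33.4 cm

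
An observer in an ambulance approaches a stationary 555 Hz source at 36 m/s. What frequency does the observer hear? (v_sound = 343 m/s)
f_obs = f·(v + v_o)/v = 613.3 Hz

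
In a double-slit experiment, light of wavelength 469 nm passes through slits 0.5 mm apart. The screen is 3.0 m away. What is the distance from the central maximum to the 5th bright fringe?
y = mλL/d = 14.07 mm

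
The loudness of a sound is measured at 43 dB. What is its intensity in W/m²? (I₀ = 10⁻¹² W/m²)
I = I₀·10^(β/10) = 2.00 × 10⁻⁸ W/m²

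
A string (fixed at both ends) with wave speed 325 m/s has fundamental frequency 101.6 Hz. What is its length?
L = v/(2f₁) = 1.599 m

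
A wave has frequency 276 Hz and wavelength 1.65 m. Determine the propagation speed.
v = fλ = 455.4 m/s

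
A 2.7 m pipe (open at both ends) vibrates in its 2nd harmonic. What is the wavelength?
λₙ = 2L/n = 2.7 m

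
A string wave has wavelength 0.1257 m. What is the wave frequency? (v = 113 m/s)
f = v/λ = 899 Hz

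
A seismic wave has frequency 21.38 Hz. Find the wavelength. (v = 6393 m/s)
λ = v/f = 299 m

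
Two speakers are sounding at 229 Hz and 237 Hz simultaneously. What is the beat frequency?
8 Hz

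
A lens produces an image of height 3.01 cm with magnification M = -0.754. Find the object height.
ho = |hi|/|M| = 3.992 cm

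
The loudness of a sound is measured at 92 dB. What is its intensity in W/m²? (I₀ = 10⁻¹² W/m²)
I = I₀·10^(β/10) = 1.58 × 10⁻³ W/m²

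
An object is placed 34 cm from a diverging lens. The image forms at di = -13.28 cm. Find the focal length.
1/f = 1/do + 1/di → f = -21.79 cm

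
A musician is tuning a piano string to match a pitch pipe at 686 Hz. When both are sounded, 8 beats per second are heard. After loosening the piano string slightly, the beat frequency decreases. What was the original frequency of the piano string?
694 Hz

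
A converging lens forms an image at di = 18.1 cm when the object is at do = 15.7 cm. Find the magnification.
M = −di/do = -1.153 (inverted image)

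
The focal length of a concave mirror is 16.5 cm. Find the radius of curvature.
R = 2|f| = 33 cm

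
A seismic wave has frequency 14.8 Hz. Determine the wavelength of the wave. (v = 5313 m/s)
λ = v/f = 359 m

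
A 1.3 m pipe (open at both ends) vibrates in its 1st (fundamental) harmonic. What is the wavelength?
λₙ = 2L/n = 2.6 m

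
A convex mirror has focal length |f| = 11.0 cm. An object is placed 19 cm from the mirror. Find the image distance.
f = −11.0 cm (convex); 1/di = 1/f − 1/do → di = -6.967 cm (virtual image, behind mirror)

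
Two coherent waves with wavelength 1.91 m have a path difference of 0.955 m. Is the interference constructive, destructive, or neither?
destructive — path difference = 0.5λ, an odd multiple of λ/2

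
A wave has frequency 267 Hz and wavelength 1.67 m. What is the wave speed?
v = fλ = 445.9 m/s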